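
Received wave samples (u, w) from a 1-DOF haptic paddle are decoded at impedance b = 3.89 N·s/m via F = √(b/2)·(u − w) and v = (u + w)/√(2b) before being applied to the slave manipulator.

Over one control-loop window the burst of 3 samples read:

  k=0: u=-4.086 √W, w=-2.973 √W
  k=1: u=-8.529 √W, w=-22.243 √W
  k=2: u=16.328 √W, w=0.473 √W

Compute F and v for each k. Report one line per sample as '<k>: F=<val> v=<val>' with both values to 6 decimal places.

0: F=-1.552226 v=-2.530774
1: F=19.125991 v=-11.032297
2: F=22.111899 v=6.023450

k=0: u−w=-1.113000, u+w=-7.059000; √(b/2)=1.394633, √(2b)=2.789265; F=1.394633×(-1.113)=-1.552226, v=-7.059000/2.789265=-2.530774
k=1: u−w=13.714000, u+w=-30.772000; √(b/2)=1.394633, √(2b)=2.789265; F=1.394633×13.714=19.125991, v=-30.772000/2.789265=-11.032297
k=2: u−w=15.855000, u+w=16.801000; √(b/2)=1.394633, √(2b)=2.789265; F=1.394633×15.855=22.111899, v=16.801000/2.789265=6.023450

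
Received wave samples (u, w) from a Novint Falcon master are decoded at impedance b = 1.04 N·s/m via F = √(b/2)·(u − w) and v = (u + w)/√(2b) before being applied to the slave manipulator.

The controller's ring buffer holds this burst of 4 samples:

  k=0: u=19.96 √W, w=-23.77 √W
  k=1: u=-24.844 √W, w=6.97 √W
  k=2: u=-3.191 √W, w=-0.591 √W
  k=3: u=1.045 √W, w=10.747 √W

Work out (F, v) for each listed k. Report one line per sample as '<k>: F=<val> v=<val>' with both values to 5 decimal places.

k=0: u−w=43.73000, u+w=-3.81000; √(b/2)=0.72111, √(2b)=1.44222; F=0.72111×43.73=31.53415, v=-3.81000/1.44222=-2.64176
k=1: u−w=-31.81400, u+w=-17.87400; √(b/2)=0.72111, √(2b)=1.44222; F=0.72111×(-31.814)=-22.94140, v=-17.87400/1.44222=-12.39339
k=2: u−w=-2.60000, u+w=-3.78200; √(b/2)=0.72111, √(2b)=1.44222; F=0.72111×(-2.6)=-1.87489, v=-3.78200/1.44222=-2.62235
k=3: u−w=-9.70200, u+w=11.79200; √(b/2)=0.72111, √(2b)=1.44222; F=0.72111×(-9.702)=-6.99621, v=11.79200/1.44222=8.17628

0: F=31.53415 v=-2.64176
1: F=-22.94140 v=-12.39339
2: F=-1.87489 v=-2.62235
3: F=-6.99621 v=8.17628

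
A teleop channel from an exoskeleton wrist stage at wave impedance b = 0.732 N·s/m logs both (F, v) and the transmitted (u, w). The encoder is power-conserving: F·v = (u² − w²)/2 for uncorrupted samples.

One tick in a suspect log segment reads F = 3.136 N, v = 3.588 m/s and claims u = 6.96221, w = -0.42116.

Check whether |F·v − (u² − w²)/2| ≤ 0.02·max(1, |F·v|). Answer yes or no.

F·v = 3.136×3.588 = 11.2520 W.
(u² − w²)/2 = (48.4724 − 0.1774)/2 = 24.1475 W.
|Δ| = 12.8955;  2% of max(1, |F·v|) = 0.2250.

no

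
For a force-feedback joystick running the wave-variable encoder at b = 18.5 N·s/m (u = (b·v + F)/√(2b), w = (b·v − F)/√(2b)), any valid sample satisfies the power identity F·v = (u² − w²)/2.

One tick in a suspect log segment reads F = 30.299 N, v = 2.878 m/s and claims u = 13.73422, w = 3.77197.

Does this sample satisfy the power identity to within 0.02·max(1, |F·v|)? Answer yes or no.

F·v = 30.299×2.878 = 87.200522 W.
(u² − w²)/2 = (188.628799 − 14.227758)/2 = 87.200521 W.
|Δ| = 0.000001;  2% of max(1, |F·v|) = 1.744010.

yes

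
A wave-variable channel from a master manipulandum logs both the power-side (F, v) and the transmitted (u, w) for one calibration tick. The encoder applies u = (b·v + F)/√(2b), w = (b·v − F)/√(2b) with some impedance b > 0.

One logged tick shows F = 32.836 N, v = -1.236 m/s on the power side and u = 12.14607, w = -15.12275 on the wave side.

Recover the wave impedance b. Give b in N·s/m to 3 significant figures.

u + w = -2.9767;  u + w = √(2b)·v, so √(2b) = -2.9767/(-1.236) = 2.4083.
b = (√(2b))²/2 = 5.8000/2 = 2.9000.
(Check via u − w = 2F/√(2b): u − w = 27.2688, 2F/√(2b) = 27.2688.)

b = 2.9 N·s/m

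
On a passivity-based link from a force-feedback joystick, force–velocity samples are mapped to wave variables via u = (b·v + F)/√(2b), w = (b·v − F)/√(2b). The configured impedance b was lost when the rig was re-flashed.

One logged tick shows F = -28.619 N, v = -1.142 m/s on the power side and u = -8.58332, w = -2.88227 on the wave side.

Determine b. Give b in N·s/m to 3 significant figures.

u + w = -11.4656;  u + w = √(2b)·v, so √(2b) = -11.4656/(-1.142) = 10.0399.
b = (√(2b))²/2 = 100.8000/2 = 50.4000.
(Check via u − w = 2F/√(2b): u − w = -5.7011, 2F/√(2b) = -5.7010.)

b = 50.4 N·s/m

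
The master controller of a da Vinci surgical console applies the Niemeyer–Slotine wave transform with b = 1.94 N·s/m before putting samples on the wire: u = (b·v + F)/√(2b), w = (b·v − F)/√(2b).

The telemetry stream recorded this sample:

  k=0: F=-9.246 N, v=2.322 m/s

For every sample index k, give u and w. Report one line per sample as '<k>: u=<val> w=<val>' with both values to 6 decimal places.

0: u=-2.407041 w=6.980850

k=0: b·v=1.94×2.322=4.504680; √(2b)=1.969772; u=(4.504680+(-9.246))/1.969772=-2.407041, w=(4.504680−(-9.246))/1.969772=6.980850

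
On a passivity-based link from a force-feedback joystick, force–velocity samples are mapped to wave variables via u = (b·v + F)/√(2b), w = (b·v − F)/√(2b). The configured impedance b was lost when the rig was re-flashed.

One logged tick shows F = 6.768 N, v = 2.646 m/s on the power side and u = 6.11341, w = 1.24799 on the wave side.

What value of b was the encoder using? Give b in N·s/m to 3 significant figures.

b = 3.87 N·s/m

u + w = 7.3614;  u + w = √(2b)·v, so √(2b) = 7.3614/2.646 = 2.7821.
b = (√(2b))²/2 = 7.7400/2 = 3.8700.
(Check via u − w = 2F/√(2b): u − w = 4.8654, 2F/√(2b) = 4.8654.)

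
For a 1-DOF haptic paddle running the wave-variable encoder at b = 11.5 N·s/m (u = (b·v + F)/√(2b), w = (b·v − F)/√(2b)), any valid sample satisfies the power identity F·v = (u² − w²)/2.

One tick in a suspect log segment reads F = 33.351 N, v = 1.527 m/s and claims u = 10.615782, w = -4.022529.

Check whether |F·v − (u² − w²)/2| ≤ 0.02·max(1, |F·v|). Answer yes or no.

F·v = 33.351×1.527 = 50.926977 W.
(u² − w²)/2 = (112.694827 − 16.180740)/2 = 48.257044 W.
|Δ| = 2.669933;  2% of max(1, |F·v|) = 1.018540.

no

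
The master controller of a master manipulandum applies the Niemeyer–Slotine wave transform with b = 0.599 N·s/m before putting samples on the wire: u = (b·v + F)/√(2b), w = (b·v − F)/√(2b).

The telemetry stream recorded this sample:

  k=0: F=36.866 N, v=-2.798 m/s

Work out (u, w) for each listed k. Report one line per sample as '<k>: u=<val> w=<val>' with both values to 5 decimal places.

k=0: b·v=0.599×(-2.798)=-1.67600; √(2b)=1.09453; u=(-1.67600+36.866)/1.09453=32.15073, w=(-1.67600−36.866)/1.09453=-35.21323

0: u=32.15073 w=-35.21323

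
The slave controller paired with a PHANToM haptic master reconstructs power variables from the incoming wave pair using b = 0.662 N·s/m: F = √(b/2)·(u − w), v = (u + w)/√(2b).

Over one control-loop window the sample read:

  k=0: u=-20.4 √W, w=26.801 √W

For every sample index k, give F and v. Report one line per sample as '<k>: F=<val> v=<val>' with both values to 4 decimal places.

k=0: u−w=-47.2010, u+w=6.4010; √(b/2)=0.5753, √(2b)=1.1507; F=0.5753×(-47.201)=-27.1560, v=6.4010/1.1507=5.5629

0: F=-27.1560 v=5.5629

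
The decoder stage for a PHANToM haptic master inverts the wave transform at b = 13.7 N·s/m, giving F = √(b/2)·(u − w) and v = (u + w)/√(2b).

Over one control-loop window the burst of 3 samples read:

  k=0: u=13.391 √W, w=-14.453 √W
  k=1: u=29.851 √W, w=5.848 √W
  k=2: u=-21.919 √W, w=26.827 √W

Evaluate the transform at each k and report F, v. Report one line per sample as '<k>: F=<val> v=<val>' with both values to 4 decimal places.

0: F=72.8747 v=-0.2029
1: F=62.8219 v=6.8199
2: F=-127.5805 v=0.9376

k=0: u−w=27.8440, u+w=-1.0620; √(b/2)=2.6173, √(2b)=5.2345; F=2.6173×27.844=72.8747, v=-1.0620/5.2345=-0.2029
k=1: u−w=24.0030, u+w=35.6990; √(b/2)=2.6173, √(2b)=5.2345; F=2.6173×24.003=62.8219, v=35.6990/5.2345=6.8199
k=2: u−w=-48.7460, u+w=4.9080; √(b/2)=2.6173, √(2b)=5.2345; F=2.6173×(-48.746)=-127.5805, v=4.9080/5.2345=0.9376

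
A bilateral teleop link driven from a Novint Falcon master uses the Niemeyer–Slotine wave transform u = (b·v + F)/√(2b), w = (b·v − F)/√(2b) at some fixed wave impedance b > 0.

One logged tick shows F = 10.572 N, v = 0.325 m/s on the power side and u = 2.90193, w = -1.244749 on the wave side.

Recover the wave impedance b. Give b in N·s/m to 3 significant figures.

u + w = 1.657181;  u + w = √(2b)·v, so √(2b) = 1.657181/0.325 = 5.099018.
b = (√(2b))²/2 = 25.999989/2 = 12.999995.
(Check via u − w = 2F/√(2b): u − w = 4.146679, 2F/√(2b) = 4.146680.)

b = 13 N·s/m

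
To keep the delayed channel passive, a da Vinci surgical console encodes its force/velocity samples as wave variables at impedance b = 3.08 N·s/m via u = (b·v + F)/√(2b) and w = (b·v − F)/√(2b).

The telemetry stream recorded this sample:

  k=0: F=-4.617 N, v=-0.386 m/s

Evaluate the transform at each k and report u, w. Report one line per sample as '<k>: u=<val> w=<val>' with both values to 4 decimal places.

k=0: b·v=3.08×(-0.386)=-1.1889; √(2b)=2.4819; u=(-1.1889+(-4.617))/2.4819=-2.3393, w=(-1.1889−(-4.617))/2.4819=1.3812

0: u=-2.3393 w=1.3812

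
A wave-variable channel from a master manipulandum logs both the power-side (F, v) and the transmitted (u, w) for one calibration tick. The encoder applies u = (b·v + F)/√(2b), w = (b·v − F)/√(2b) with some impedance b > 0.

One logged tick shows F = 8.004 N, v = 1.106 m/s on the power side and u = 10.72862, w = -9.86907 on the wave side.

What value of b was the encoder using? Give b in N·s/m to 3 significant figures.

u + w = 0.85955;  u + w = √(2b)·v, so √(2b) = 0.85955/1.106 = 0.77717.
b = (√(2b))²/2 = 0.60399/2 = 0.30200.
(Check via u − w = 2F/√(2b): u − w = 20.59769, 2F/√(2b) = 20.59781.)

b = 0.302 N·s/m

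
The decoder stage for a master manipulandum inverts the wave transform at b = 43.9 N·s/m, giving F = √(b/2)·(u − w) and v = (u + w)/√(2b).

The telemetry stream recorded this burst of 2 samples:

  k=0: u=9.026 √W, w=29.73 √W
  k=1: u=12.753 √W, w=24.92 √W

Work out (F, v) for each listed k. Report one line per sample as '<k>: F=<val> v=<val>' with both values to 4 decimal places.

k=0: u−w=-20.7040, u+w=38.7560; √(b/2)=4.6851, √(2b)=9.3702; F=4.6851×(-20.704)=-97.0000, v=38.7560/9.3702=4.1361
k=1: u−w=-12.1670, u+w=37.6730; √(b/2)=4.6851, √(2b)=9.3702; F=4.6851×(-12.167)=-57.0034, v=37.6730/9.3702=4.0205

0: F=-97.0000 v=4.1361
1: F=-57.0034 v=4.0205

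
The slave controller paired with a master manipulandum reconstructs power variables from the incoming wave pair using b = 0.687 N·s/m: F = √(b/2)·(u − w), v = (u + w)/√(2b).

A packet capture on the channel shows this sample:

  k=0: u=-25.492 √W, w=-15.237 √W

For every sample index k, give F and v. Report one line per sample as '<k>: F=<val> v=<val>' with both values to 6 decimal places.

0: F=-6.010340 v=-34.746445

k=0: u−w=-10.255000, u+w=-40.729000; √(b/2)=0.586089, √(2b)=1.172177; F=0.586089×(-10.255)=-6.010340, v=-40.729000/1.172177=-34.746445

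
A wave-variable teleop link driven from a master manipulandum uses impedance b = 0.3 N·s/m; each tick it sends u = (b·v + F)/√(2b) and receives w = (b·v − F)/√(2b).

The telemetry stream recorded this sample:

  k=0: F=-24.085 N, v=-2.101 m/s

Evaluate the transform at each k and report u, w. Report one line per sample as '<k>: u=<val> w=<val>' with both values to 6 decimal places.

k=0: b·v=0.3×(-2.101)=-0.630300; √(2b)=0.774597; u=(-0.630300+(-24.085))/0.774597=-31.907315, w=(-0.630300−(-24.085))/0.774597=30.279887

0: u=-31.907315 w=30.279887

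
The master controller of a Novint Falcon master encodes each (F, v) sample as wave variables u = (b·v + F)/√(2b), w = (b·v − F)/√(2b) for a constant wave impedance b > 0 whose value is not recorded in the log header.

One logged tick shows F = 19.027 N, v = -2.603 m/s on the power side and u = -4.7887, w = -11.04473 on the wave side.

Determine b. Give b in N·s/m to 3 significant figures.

u + w = -15.83343;  u + w = √(2b)·v, so √(2b) = -15.83343/(-2.603) = 6.08276.
b = (√(2b))²/2 = 37.00000/2 = 18.50000.
(Check via u − w = 2F/√(2b): u − w = 6.25603, 2F/√(2b) = 6.25604.)

b = 18.5 N·s/m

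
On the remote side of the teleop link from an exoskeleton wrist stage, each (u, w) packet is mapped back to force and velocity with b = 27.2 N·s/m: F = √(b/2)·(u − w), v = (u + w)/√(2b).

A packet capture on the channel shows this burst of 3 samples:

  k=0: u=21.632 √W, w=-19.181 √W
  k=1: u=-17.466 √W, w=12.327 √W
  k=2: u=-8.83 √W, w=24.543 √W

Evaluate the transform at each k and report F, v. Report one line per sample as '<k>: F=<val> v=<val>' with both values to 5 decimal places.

k=0: u−w=40.81300, u+w=2.45100; √(b/2)=3.68782, √(2b)=7.37564; F=3.68782×40.813=150.51091, v=2.45100/7.37564=0.33231
k=1: u−w=-29.79300, u+w=-5.13900; √(b/2)=3.68782, √(2b)=7.37564; F=3.68782×(-29.793)=-109.87116, v=-5.13900/7.37564=-0.69675
k=2: u−w=-33.37300, u+w=15.71300; √(b/2)=3.68782, √(2b)=7.37564; F=3.68782×(-33.373)=-123.07354, v=15.71300/7.37564=2.13039

0: F=150.51091 v=0.33231
1: F=-109.87116 v=-0.69675
2: F=-123.07354 v=2.13039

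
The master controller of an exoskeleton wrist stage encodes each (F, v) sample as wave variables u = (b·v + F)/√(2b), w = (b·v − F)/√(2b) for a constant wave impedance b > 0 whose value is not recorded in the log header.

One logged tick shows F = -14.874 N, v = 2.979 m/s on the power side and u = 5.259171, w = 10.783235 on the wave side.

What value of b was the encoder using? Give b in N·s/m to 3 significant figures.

b = 14.5 N·s/m

u + w = 16.042406;  u + w = √(2b)·v, so √(2b) = 16.042406/2.979 = 5.385165.
b = (√(2b))²/2 = 29.000000/2 = 14.500000.
(Check via u − w = 2F/√(2b): u − w = -5.524064, 2F/√(2b) = -5.524065.)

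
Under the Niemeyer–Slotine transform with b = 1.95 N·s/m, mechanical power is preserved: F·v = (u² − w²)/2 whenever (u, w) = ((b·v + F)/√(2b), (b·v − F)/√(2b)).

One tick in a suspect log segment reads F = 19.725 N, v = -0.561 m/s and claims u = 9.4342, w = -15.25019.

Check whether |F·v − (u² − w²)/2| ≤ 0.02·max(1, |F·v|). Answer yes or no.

F·v = 19.725×(-0.561) = -11.0657 W.
(u² − w²)/2 = (89.0041 − 232.5683)/2 = -71.7821 W.
|Δ| = 60.7164;  2% of max(1, |F·v|) = 0.2213.

no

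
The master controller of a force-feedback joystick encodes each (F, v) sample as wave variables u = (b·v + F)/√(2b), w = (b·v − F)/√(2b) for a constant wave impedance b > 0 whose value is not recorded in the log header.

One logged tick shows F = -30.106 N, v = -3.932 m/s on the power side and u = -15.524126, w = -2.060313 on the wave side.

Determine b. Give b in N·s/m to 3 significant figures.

b = 10 N·s/m

u + w = -17.584439;  u + w = √(2b)·v, so √(2b) = -17.584439/(-3.932) = 4.472136.
b = (√(2b))²/2 = 20.000001/2 = 10.000000.
(Check via u − w = 2F/√(2b): u − w = -13.463813, 2F/√(2b) = -13.463812.)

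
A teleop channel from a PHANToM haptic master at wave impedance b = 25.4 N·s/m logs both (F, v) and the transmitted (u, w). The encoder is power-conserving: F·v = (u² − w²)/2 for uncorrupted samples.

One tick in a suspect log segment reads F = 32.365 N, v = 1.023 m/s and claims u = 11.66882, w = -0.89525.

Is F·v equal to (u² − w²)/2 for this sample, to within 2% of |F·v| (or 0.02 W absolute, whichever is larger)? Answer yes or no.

F·v = 32.365×1.023 = 33.1094 W.
(u² − w²)/2 = (136.1614 − 0.8015)/2 = 67.6799 W.
|Δ| = 34.5705;  2% of max(1, |F·v|) = 0.6622.

no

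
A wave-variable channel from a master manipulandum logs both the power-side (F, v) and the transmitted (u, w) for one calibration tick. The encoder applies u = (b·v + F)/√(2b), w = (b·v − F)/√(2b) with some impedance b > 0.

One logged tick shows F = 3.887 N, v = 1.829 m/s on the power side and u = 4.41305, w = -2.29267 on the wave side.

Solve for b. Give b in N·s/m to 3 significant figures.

b = 0.672 N·s/m

u + w = 2.12038;  u + w = √(2b)·v, so √(2b) = 2.12038/1.829 = 1.15931.
b = (√(2b))²/2 = 1.34400/2 = 0.67200.
(Check via u − w = 2F/√(2b): u − w = 6.70572, 2F/√(2b) = 6.70571.)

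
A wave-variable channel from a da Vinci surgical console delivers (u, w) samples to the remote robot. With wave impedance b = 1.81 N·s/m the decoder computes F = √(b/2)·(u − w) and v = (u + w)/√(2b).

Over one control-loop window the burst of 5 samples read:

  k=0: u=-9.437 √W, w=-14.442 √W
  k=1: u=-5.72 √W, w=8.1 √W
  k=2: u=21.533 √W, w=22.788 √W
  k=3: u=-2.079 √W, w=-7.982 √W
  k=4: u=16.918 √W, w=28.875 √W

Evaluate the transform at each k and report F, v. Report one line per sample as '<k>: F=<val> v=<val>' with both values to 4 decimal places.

0: F=4.7613 v=-12.5505
1: F=-13.1472 v=1.2509
2: F=-1.1939 v=23.2946
3: F=5.6156 v=-5.2879
4: F=-11.3749 v=24.0683

k=0: u−w=5.0050, u+w=-23.8790; √(b/2)=0.9513, √(2b)=1.9026; F=0.9513×5.005=4.7613, v=-23.8790/1.9026=-12.5505
k=1: u−w=-13.8200, u+w=2.3800; √(b/2)=0.9513, √(2b)=1.9026; F=0.9513×(-13.82)=-13.1472, v=2.3800/1.9026=1.2509
k=2: u−w=-1.2550, u+w=44.3210; √(b/2)=0.9513, √(2b)=1.9026; F=0.9513×(-1.255)=-1.1939, v=44.3210/1.9026=23.2946
k=3: u−w=5.9030, u+w=-10.0610; √(b/2)=0.9513, √(2b)=1.9026; F=0.9513×5.903=5.6156, v=-10.0610/1.9026=-5.2879
k=4: u−w=-11.9570, u+w=45.7930; √(b/2)=0.9513, √(2b)=1.9026; F=0.9513×(-11.957)=-11.3749, v=45.7930/1.9026=24.0683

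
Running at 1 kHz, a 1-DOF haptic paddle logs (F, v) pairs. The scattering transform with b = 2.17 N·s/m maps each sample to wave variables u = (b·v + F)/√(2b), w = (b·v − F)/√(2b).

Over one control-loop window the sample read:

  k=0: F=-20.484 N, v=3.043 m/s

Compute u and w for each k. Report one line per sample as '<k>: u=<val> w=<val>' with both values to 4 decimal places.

0: u=-6.6629 w=13.0023

k=0: b·v=2.17×3.043=6.6033; √(2b)=2.0833; u=(6.6033+(-20.484))/2.0833=-6.6629, w=(6.6033−(-20.484))/2.0833=13.0023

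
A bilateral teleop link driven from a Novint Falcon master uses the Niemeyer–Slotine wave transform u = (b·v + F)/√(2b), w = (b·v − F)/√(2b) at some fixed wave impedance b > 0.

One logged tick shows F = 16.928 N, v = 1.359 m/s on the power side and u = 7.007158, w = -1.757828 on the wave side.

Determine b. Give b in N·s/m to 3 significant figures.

b = 7.46 N·s/m

u + w = 5.249330;  u + w = √(2b)·v, so √(2b) = 5.249330/1.359 = 3.862642.
b = (√(2b))²/2 = 14.920001/2 = 7.460000.
(Check via u − w = 2F/√(2b): u − w = 8.764986, 2F/√(2b) = 8.764986.)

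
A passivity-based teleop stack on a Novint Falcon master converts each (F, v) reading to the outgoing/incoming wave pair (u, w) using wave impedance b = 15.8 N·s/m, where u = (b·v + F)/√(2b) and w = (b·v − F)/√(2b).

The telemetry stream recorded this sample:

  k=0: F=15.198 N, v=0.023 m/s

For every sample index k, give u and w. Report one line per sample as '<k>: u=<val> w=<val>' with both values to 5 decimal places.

0: u=2.76825 w=-2.63896

k=0: b·v=15.8×0.023=0.36340; √(2b)=5.62139; u=(0.36340+15.198)/5.62139=2.76825, w=(0.36340−15.198)/5.62139=-2.63896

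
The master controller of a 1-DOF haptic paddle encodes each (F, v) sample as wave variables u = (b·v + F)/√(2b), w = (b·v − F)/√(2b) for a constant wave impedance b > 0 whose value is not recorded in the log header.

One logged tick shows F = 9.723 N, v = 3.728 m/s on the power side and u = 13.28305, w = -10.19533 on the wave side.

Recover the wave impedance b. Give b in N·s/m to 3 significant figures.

u + w = 3.0877;  u + w = √(2b)·v, so √(2b) = 3.0877/3.728 = 0.8283.
b = (√(2b))²/2 = 0.6860/2 = 0.3430.
(Check via u − w = 2F/√(2b): u − w = 23.4784, 2F/√(2b) = 23.4784.)

b = 0.343 N·s/m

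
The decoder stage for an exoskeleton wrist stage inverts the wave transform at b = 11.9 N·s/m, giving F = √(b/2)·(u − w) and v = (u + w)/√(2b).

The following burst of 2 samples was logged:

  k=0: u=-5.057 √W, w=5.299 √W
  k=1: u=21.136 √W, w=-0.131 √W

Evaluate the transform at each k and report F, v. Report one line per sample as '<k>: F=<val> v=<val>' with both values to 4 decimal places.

0: F=-25.2610 v=0.0496
1: F=51.8758 v=4.3056

k=0: u−w=-10.3560, u+w=0.2420; √(b/2)=2.4393, √(2b)=4.8785; F=2.4393×(-10.356)=-25.2610, v=0.2420/4.8785=0.0496
k=1: u−w=21.2670, u+w=21.0050; √(b/2)=2.4393, √(2b)=4.8785; F=2.4393×21.267=51.8758, v=21.0050/4.8785=4.3056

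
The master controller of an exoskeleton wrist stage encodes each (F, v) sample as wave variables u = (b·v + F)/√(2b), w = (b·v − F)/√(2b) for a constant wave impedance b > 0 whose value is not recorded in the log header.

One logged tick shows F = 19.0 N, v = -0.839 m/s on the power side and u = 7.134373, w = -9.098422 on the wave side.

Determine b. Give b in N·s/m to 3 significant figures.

b = 2.74 N·s/m

u + w = -1.964049;  u + w = √(2b)·v, so √(2b) = -1.964049/(-0.839) = 2.340940.
b = (√(2b))²/2 = 5.480002/2 = 2.740001.
(Check via u − w = 2F/√(2b): u − w = 16.232795, 2F/√(2b) = 16.232793.)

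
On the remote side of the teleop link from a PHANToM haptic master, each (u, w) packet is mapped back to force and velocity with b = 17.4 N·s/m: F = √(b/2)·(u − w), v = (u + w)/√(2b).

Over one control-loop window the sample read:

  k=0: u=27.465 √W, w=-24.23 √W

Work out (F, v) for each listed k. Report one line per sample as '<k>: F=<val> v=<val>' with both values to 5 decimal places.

0: F=152.47834 v=0.54838

k=0: u−w=51.69500, u+w=3.23500; √(b/2)=2.94958, √(2b)=5.89915; F=2.94958×51.695=152.47834, v=3.23500/5.89915=0.54838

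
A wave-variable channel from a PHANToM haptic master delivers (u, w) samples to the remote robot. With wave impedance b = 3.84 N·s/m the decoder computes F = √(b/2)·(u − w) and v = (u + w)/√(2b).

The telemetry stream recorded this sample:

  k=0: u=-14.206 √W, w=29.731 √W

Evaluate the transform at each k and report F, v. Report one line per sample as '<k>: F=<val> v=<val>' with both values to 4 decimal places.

k=0: u−w=-43.9370, u+w=15.5250; √(b/2)=1.3856, √(2b)=2.7713; F=1.3856×(-43.937)=-60.8809, v=15.5250/2.7713=5.6021

0: F=-60.8809 v=5.6021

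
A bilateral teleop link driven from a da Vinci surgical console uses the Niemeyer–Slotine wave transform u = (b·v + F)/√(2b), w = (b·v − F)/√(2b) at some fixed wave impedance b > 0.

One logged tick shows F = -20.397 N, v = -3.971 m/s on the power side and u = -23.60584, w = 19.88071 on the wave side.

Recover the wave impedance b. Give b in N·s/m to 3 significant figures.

u + w = -3.7251;  u + w = √(2b)·v, so √(2b) = -3.7251/(-3.971) = 0.9381.
b = (√(2b))²/2 = 0.8800/2 = 0.4400.
(Check via u − w = 2F/√(2b): u − w = -43.4866, 2F/√(2b) = -43.4865.)

b = 0.44 N·s/m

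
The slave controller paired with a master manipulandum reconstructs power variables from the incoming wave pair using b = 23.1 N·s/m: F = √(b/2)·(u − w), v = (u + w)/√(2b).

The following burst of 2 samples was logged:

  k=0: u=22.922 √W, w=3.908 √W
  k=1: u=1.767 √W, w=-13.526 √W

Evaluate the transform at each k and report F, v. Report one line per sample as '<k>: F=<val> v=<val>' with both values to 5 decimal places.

k=0: u−w=19.01400, u+w=26.83000; √(b/2)=3.39853, √(2b)=6.79706; F=3.39853×19.014=64.61963, v=26.83000/6.79706=3.94730
k=1: u−w=15.29300, u+w=-11.75900; √(b/2)=3.39853, √(2b)=6.79706; F=3.39853×15.293=51.97371, v=-11.75900/6.79706=-1.73001

0: F=64.61963 v=3.94730
1: F=51.97371 v=-1.73001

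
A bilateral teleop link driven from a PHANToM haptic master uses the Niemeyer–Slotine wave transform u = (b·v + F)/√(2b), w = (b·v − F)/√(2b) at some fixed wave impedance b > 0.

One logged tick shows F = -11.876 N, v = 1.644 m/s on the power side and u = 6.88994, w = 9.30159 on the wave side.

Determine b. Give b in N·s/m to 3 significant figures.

u + w = 16.1915;  u + w = √(2b)·v, so √(2b) = 16.1915/1.644 = 9.8489.
b = (√(2b))²/2 = 97.0001/2 = 48.5000.
(Check via u − w = 2F/√(2b): u − w = -2.4116, 2F/√(2b) = -2.4116.)

b = 48.5 N·s/m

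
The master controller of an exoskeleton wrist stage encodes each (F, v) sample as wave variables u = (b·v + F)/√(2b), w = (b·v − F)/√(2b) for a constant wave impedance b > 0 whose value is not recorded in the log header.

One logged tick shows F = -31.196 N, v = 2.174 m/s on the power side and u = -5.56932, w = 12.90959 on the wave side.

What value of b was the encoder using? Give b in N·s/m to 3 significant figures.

b = 5.7 N·s/m

u + w = 7.3403;  u + w = √(2b)·v, so √(2b) = 7.3403/2.174 = 3.3764.
b = (√(2b))²/2 = 11.4000/2 = 5.7000.
(Check via u − w = 2F/√(2b): u − w = -18.4789, 2F/√(2b) = -18.4789.)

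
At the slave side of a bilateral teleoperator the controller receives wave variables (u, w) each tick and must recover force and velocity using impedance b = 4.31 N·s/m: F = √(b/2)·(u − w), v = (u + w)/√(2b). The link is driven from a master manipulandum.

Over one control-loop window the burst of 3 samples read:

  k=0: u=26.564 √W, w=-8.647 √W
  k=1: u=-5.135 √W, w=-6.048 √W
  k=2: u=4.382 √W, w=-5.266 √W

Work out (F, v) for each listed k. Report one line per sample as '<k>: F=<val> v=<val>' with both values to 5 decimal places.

k=0: u−w=35.21100, u+w=17.91700; √(b/2)=1.46799, √(2b)=2.93598; F=1.46799×35.211=51.68946, v=17.91700/2.93598=6.10255
k=1: u−w=0.91300, u+w=-11.18300; √(b/2)=1.46799, √(2b)=2.93598; F=1.46799×0.913=1.34028, v=-11.18300/2.93598=-3.80894
k=2: u−w=9.64800, u+w=-0.88400; √(b/2)=1.46799, √(2b)=2.93598; F=1.46799×9.648=14.16319, v=-0.88400/2.93598=-0.30109

0: F=51.68946 v=6.10255
1: F=1.34028 v=-3.80894
2: F=14.16319 v=-0.30109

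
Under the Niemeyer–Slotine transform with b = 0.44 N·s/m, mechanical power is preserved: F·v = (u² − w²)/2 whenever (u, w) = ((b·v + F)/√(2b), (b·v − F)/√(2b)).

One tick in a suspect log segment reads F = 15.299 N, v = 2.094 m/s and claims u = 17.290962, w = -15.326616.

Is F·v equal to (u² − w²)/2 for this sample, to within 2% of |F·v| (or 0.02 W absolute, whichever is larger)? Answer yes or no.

F·v = 15.299×2.094 = 32.036106 W.
(u² − w²)/2 = (298.977367 − 234.905158)/2 = 32.036104 W.
|Δ| = 0.000002;  2% of max(1, |F·v|) = 0.640722.

yes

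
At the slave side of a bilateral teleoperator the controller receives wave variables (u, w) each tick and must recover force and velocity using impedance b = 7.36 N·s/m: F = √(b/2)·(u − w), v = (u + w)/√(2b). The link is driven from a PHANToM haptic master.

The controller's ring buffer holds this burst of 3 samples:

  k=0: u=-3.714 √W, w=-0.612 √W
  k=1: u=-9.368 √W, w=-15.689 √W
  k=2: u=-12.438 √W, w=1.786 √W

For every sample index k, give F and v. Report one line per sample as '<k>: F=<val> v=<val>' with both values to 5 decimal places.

0: F=-5.95067 v=-1.12754
1: F=12.12578 v=-6.53093
2: F=-27.28636 v=-2.77637

k=0: u−w=-3.10200, u+w=-4.32600; √(b/2)=1.91833, √(2b)=3.83667; F=1.91833×(-3.102)=-5.95067, v=-4.32600/3.83667=-1.12754
k=1: u−w=6.32100, u+w=-25.05700; √(b/2)=1.91833, √(2b)=3.83667; F=1.91833×6.321=12.12578, v=-25.05700/3.83667=-6.53093
k=2: u−w=-14.22400, u+w=-10.65200; √(b/2)=1.91833, √(2b)=3.83667; F=1.91833×(-14.224)=-27.28636, v=-10.65200/3.83667=-2.77637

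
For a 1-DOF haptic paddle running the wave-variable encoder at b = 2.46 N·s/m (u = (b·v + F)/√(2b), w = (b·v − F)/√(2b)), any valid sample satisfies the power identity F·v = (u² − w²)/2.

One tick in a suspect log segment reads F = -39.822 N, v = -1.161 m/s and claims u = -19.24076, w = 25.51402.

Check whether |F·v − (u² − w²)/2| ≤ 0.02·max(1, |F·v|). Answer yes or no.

F·v = (-39.822)×(-1.161) = 46.2333 W.
(u² − w²)/2 = (370.2068 − 650.9652)/2 = -140.3792 W.
|Δ| = 186.6125;  2% of max(1, |F·v|) = 0.9247.

no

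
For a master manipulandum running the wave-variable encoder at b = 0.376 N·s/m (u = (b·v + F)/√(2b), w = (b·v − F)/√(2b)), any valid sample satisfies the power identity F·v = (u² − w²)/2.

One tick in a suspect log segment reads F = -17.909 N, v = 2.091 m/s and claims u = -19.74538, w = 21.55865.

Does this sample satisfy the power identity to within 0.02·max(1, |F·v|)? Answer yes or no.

F·v = (-17.909)×2.091 = -37.4477 W.
(u² − w²)/2 = (389.8800 − 464.7754)/2 = -37.4477 W.
|Δ| = 0.0000;  2% of max(1, |F·v|) = 0.7490.

yes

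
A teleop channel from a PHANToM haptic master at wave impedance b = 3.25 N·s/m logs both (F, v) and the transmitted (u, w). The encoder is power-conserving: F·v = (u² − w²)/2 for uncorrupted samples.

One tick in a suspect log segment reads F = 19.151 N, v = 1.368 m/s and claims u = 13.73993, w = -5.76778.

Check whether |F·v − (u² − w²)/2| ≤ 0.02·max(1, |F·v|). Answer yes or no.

no

F·v = 19.151×1.368 = 26.19857 W.
(u² − w²)/2 = (188.78568 − 33.26729)/2 = 77.75920 W.
|Δ| = 51.56063;  2% of max(1, |F·v|) = 0.52397.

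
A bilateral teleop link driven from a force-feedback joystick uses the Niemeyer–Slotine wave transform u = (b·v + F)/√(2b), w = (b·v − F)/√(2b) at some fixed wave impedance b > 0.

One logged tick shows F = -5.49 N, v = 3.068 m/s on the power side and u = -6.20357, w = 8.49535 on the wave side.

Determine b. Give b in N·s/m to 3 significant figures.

u + w = 2.29178;  u + w = √(2b)·v, so √(2b) = 2.29178/3.068 = 0.74699.
b = (√(2b))²/2 = 0.55800/2 = 0.27900.
(Check via u − w = 2F/√(2b): u − w = -14.69892, 2F/√(2b) = -14.69890.)

b = 0.279 N·s/m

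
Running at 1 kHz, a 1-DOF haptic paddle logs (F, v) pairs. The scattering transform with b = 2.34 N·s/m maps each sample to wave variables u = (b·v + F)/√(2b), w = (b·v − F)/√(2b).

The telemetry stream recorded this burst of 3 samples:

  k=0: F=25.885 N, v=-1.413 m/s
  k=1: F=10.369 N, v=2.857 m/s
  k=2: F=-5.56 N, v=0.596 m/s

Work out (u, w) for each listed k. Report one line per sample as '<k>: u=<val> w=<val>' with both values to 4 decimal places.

0: u=10.4370 w=-13.4937
1: u=7.8834 w=-1.7028
2: u=-1.9254 w=3.2148

k=0: b·v=2.34×(-1.413)=-3.3064; √(2b)=2.1633; u=(-3.3064+25.885)/2.1633=10.4370, w=(-3.3064−25.885)/2.1633=-13.4937
k=1: b·v=2.34×2.857=6.6854; √(2b)=2.1633; u=(6.6854+10.369)/2.1633=7.8834, w=(6.6854−10.369)/2.1633=-1.7028
k=2: b·v=2.34×0.596=1.3946; √(2b)=2.1633; u=(1.3946+(-5.56))/2.1633=-1.9254, w=(1.3946−(-5.56))/2.1633=3.2148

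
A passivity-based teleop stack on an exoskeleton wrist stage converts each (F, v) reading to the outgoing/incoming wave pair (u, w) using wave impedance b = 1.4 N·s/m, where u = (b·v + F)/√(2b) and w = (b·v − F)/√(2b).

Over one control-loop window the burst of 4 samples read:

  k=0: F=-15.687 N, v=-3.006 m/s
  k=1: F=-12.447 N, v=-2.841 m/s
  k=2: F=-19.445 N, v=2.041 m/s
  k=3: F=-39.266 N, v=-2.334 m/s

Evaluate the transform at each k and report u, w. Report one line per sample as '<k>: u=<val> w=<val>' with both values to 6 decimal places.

k=0: b·v=1.4×(-3.006)=-4.208400; √(2b)=1.673320; u=(-4.208400+(-15.687))/1.673320=-11.889776, w=(-4.208400−(-15.687))/1.673320=6.859776
k=1: b·v=1.4×(-2.841)=-3.977400; √(2b)=1.673320; u=(-3.977400+(-12.447))/1.673320=-9.815456, w=(-3.977400−(-12.447))/1.673320=5.061554
k=2: b·v=1.4×2.041=2.857400; √(2b)=1.673320; u=(2.857400+(-19.445))/1.673320=-9.912987, w=(2.857400−(-19.445))/1.673320=13.328233
k=3: b·v=1.4×(-2.334)=-3.267600; √(2b)=1.673320; u=(-3.267600+(-39.266))/1.673320=-25.418688, w=(-3.267600−(-39.266))/1.673320=21.513159

0: u=-11.889776 w=6.859776
1: u=-9.815456 w=5.061554
2: u=-9.912987 w=13.328233
3: u=-25.418688 w=21.513159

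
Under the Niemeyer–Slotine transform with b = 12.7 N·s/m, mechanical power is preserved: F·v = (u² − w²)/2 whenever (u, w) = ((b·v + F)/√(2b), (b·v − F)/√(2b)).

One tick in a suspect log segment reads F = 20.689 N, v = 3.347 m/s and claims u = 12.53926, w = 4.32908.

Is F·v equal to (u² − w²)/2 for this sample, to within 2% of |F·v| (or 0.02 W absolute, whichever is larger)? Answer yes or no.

F·v = 20.689×3.347 = 69.2461 W.
(u² − w²)/2 = (157.2330 − 18.7409)/2 = 69.2461 W.
|Δ| = 0.0000;  2% of max(1, |F·v|) = 1.3849.

yes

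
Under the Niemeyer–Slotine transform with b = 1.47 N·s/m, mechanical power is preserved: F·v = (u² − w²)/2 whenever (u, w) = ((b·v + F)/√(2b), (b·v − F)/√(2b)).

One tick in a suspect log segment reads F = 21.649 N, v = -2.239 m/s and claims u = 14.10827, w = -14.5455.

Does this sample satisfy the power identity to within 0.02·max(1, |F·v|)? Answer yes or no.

no

F·v = 21.649×(-2.239) = -48.4721 W.
(u² − w²)/2 = (199.0433 − 211.5716)/2 = -6.2641 W.
|Δ| = 42.2080;  2% of max(1, |F·v|) = 0.9694.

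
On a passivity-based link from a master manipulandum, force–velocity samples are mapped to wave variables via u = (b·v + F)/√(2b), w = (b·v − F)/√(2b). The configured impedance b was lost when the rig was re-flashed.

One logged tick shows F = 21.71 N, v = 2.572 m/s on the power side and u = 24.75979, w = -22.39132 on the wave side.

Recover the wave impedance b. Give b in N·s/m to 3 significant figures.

b = 0.424 N·s/m

u + w = 2.3685;  u + w = √(2b)·v, so √(2b) = 2.3685/2.572 = 0.9209.
b = (√(2b))²/2 = 0.8480/2 = 0.4240.
(Check via u − w = 2F/√(2b): u − w = 47.1511, 2F/√(2b) = 47.1512.)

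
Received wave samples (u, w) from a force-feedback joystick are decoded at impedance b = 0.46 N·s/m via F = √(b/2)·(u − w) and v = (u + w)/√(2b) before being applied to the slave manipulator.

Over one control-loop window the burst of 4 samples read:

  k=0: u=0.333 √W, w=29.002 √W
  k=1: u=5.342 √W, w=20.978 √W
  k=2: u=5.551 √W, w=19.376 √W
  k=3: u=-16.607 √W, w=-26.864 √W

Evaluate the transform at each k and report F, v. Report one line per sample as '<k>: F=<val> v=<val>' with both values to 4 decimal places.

0: F=-13.7492 v=30.5839
1: F=-7.4988 v=27.4405
2: F=-6.6302 v=25.9882
3: F=4.9191 v=-45.3217

k=0: u−w=-28.6690, u+w=29.3350; √(b/2)=0.4796, √(2b)=0.9592; F=0.4796×(-28.669)=-13.7492, v=29.3350/0.9592=30.5839
k=1: u−w=-15.6360, u+w=26.3200; √(b/2)=0.4796, √(2b)=0.9592; F=0.4796×(-15.636)=-7.4988, v=26.3200/0.9592=27.4405
k=2: u−w=-13.8250, u+w=24.9270; √(b/2)=0.4796, √(2b)=0.9592; F=0.4796×(-13.825)=-6.6302, v=24.9270/0.9592=25.9882
k=3: u−w=10.2570, u+w=-43.4710; √(b/2)=0.4796, √(2b)=0.9592; F=0.4796×10.257=4.9191, v=-43.4710/0.9592=-45.3217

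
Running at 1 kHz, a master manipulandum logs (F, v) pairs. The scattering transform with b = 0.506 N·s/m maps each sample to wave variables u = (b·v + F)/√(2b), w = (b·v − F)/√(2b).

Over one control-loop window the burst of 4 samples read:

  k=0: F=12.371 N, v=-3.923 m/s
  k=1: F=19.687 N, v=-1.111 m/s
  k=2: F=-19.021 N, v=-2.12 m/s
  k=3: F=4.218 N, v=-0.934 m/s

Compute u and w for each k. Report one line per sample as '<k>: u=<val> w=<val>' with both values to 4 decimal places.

k=0: b·v=0.506×(-3.923)=-1.9850; √(2b)=1.0060; u=(-1.9850+12.371)/1.0060=10.3242, w=(-1.9850−12.371)/1.0060=-14.2707
k=1: b·v=0.506×(-1.111)=-0.5622; √(2b)=1.0060; u=(-0.5622+19.687)/1.0060=19.0111, w=(-0.5622−19.687)/1.0060=-20.1288
k=2: b·v=0.506×(-2.12)=-1.0727; √(2b)=1.0060; u=(-1.0727+(-19.021))/1.0060=-19.9742, w=(-1.0727−(-19.021))/1.0060=17.8415
k=3: b·v=0.506×(-0.934)=-0.4726; √(2b)=1.0060; u=(-0.4726+4.218)/1.0060=3.7231, w=(-0.4726−4.218)/1.0060=-4.6627

0: u=10.3242 w=-14.2707
1: u=19.0111 w=-20.1288
2: u=-19.9742 w=17.8415
3: u=3.7231 w=-4.6627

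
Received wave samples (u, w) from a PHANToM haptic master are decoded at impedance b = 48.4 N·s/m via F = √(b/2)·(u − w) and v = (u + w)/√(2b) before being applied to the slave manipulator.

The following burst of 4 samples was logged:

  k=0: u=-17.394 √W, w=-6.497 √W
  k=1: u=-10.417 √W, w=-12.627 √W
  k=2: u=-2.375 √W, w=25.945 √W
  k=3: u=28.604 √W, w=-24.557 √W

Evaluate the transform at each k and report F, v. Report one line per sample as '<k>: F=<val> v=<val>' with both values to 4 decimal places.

0: F=-53.6062 v=-2.4283
1: F=10.8718 v=-2.3422
2: F=-139.3160 v=2.3956
3: F=261.5175 v=0.4113

k=0: u−w=-10.8970, u+w=-23.8910; √(b/2)=4.9193, √(2b)=9.8387; F=4.9193×(-10.897)=-53.6062, v=-23.8910/9.8387=-2.4283
k=1: u−w=2.2100, u+w=-23.0440; √(b/2)=4.9193, √(2b)=9.8387; F=4.9193×2.21=10.8718, v=-23.0440/9.8387=-2.3422
k=2: u−w=-28.3200, u+w=23.5700; √(b/2)=4.9193, √(2b)=9.8387; F=4.9193×(-28.32)=-139.3160, v=23.5700/9.8387=2.3956
k=3: u−w=53.1610, u+w=4.0470; √(b/2)=4.9193, √(2b)=9.8387; F=4.9193×53.161=261.5175, v=4.0470/9.8387=0.4113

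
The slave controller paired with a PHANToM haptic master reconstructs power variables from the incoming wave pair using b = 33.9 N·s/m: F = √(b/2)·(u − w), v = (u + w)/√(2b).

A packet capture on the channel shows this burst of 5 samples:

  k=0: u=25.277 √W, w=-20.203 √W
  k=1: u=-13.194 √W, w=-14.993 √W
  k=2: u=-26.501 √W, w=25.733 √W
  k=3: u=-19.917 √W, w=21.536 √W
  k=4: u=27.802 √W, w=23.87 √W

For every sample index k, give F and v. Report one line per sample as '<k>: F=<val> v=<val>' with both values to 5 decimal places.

0: F=187.24288 v=0.61622
1: F=7.40655 v=-3.42321
2: F=-215.04935 v=-0.09327
3: F=-170.66357 v=0.19662
4: F=16.18819 v=6.27539

k=0: u−w=45.48000, u+w=5.07400; √(b/2)=4.11704, √(2b)=8.23408; F=4.11704×45.48=187.24288, v=5.07400/8.23408=0.61622
k=1: u−w=1.79900, u+w=-28.18700; √(b/2)=4.11704, √(2b)=8.23408; F=4.11704×1.799=7.40655, v=-28.18700/8.23408=-3.42321
k=2: u−w=-52.23400, u+w=-0.76800; √(b/2)=4.11704, √(2b)=8.23408; F=4.11704×(-52.234)=-215.04935, v=-0.76800/8.23408=-0.09327
k=3: u−w=-41.45300, u+w=1.61900; √(b/2)=4.11704, √(2b)=8.23408; F=4.11704×(-41.453)=-170.66357, v=1.61900/8.23408=0.19662
k=4: u−w=3.93200, u+w=51.67200; √(b/2)=4.11704, √(2b)=8.23408; F=4.11704×3.932=16.18819, v=51.67200/8.23408=6.27539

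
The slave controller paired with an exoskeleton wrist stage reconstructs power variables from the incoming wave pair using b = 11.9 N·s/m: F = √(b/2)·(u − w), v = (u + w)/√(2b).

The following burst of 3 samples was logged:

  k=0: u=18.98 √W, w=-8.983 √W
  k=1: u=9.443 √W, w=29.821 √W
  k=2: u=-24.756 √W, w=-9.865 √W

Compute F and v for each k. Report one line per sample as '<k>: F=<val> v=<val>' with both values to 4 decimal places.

k=0: u−w=27.9630, u+w=9.9970; √(b/2)=2.4393, √(2b)=4.8785; F=2.4393×27.963=68.2091, v=9.9970/4.8785=2.0492
k=1: u−w=-20.3780, u+w=39.2640; √(b/2)=2.4393, √(2b)=4.8785; F=2.4393×(-20.378)=-49.7073, v=39.2640/4.8785=8.0483
k=2: u−w=-14.8910, u+w=-34.6210; √(b/2)=2.4393, √(2b)=4.8785; F=2.4393×(-14.891)=-36.3231, v=-34.6210/4.8785=-7.0966

0: F=68.2091 v=2.0492
1: F=-49.7073 v=8.0483
2: F=-36.3231 v=-7.0966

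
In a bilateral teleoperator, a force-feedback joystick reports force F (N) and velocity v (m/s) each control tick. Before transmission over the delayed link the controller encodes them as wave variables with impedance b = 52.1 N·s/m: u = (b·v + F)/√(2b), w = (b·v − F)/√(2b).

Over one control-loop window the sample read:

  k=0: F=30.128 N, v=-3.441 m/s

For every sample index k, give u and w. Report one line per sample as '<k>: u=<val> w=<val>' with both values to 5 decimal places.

0: u=-14.61113 w=-20.51405

k=0: b·v=52.1×(-3.441)=-179.27610; √(2b)=10.20784; u=(-179.27610+30.128)/10.20784=-14.61113, w=(-179.27610−30.128)/10.20784=-20.51405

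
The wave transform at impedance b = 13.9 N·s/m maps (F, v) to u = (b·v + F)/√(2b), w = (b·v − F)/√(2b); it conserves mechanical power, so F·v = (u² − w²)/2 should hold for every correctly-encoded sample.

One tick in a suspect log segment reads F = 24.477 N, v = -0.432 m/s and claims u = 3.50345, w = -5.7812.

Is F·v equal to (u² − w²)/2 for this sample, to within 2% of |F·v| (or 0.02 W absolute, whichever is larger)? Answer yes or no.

F·v = 24.477×(-0.432) = -10.57406 W.
(u² − w²)/2 = (12.27416 − 33.42227)/2 = -10.57406 W.
|Δ| = 0.00001;  2% of max(1, |F·v|) = 0.21148.

yes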